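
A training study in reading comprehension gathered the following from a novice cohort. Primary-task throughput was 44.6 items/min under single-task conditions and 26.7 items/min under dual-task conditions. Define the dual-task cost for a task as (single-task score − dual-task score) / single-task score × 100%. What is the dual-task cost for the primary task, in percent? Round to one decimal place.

Cost = (44.6 − 26.7) / 44.6 × 100%
     = 17.9000 / 44.6 × 100% = 40.1345%.
≈ 40.1%.

40.1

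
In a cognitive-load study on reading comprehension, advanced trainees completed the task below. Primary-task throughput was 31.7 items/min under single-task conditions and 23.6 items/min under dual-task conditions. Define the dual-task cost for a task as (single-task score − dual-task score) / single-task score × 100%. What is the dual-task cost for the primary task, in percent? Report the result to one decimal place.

Cost = (31.7 − 23.6) / 31.7 × 100%
     = 8.1000 / 31.7 × 100% = 25.5521%.
≈ 25.6%.

25.6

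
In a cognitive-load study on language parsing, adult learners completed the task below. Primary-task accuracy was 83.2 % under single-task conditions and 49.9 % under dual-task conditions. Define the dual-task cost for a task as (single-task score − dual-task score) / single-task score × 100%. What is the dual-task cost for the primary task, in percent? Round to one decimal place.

40.0

Cost = (83.2 − 49.9) / 83.2 × 100%
     = 33.3000 / 83.2 × 100% = 40.0240%.
≈ 40.0%.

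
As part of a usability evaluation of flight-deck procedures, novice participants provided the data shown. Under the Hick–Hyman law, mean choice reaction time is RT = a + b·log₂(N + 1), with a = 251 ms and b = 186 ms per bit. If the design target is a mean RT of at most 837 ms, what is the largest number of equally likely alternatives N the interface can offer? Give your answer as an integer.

Set 251 + 186·log₂(N + 1) ≤ 837.
log₂(N + 1) ≤ (837 − 251) / 186 = 3.1505.
N + 1 ≤ 2^3.1505 = 8.8796.
N ≤ 7.8796, so the largest integer N is 7.

7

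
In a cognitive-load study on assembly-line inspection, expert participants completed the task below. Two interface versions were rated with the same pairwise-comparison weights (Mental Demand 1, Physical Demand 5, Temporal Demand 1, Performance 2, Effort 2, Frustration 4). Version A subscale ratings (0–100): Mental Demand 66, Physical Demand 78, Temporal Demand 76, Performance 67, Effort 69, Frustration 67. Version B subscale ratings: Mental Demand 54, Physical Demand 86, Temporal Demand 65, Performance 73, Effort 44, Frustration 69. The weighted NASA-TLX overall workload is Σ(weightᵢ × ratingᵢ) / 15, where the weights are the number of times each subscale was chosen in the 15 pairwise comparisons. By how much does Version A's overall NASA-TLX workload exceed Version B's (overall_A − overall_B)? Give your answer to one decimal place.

0.9

Version A weighted sum = 1·66 + 5·78 + 1·76 + 2·67 + 2·69 + 4·67 = 66 + 390 + 76 + 134 + 138 + 268 = 1072; overall_A = 1072/15 = 71.4667.
Version B weighted sum = 1·54 + 5·86 + 1·65 + 2·73 + 2·44 + 4·69 = 54 + 430 + 65 + 146 + 88 + 276 = 1059; overall_B = 1059/15 = 70.6000.
Difference = 71.4667 − 70.6000 = 0.8667 ≈ 0.9.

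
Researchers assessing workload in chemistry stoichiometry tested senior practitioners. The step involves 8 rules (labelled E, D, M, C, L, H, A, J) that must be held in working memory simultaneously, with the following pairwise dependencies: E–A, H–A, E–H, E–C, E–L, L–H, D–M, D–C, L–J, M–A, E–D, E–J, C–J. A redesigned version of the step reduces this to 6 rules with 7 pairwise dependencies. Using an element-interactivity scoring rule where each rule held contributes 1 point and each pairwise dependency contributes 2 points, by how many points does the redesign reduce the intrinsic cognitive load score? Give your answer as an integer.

Original: 8 × 1 + 13 × 2 = 8 + 26 = 34.
Redesigned: 6 × 1 + 7 × 2 = 6 + 14 = 20.
Reduction = 34 − 20 = 14.

14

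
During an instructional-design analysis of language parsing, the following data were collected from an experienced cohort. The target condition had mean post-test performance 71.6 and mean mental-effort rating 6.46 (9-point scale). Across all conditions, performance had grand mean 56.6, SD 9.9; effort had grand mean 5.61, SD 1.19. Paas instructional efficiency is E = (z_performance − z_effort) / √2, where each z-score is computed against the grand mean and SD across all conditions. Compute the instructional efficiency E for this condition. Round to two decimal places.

z_performance = (71.6 − 56.6) / 9.9 = 15.0000 / 9.9 = 1.5152.
z_effort = (6.46 − 5.61) / 1.19 = 0.8500 / 1.19 = 0.7143.
z_P − z_E = 1.5152 − 0.7143 = 0.8009.
E = 0.8009 / √2 = 0.8009 / 1.41421 = 0.5663 ≈ 0.57.

0.57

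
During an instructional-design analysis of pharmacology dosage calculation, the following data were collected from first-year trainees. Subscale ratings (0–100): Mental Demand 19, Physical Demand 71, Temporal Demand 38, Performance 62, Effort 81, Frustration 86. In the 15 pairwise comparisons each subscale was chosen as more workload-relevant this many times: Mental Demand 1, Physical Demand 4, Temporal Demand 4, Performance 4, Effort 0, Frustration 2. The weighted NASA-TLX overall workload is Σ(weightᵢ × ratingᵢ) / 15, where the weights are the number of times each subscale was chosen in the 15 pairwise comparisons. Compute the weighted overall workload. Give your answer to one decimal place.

The tallies are the weights (they sum to 15).
Weighted sum = 1·19 + 4·71 + 4·38 + 4·62 + 0·81 + 2·86
            = 19 + 284 + 152 + 248 + 0 + 172 = 875.
Overall workload = 875 / 15 = 58.3333 ≈ 58.3.

58.3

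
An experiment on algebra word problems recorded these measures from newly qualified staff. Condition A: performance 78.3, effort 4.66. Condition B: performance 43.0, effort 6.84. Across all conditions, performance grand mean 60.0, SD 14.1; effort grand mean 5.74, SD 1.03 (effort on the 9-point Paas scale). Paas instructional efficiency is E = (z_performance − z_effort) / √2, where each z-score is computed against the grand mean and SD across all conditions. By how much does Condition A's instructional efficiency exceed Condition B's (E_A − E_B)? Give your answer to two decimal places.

Condition A: z_P = (78.3 − 60.0)/14.1 = 1.2979; z_E = (4.66 − 5.74)/1.03 = -1.0485; E_A = (1.2979 − (-1.0485))/√2 = 1.6592.
Condition B: z_P = (43.0 − 60.0)/14.1 = -1.2057; z_E = (6.84 − 5.74)/1.03 = 1.0680; E_B = (-1.2057 − 1.0680)/√2 = -1.6077.
E_A − E_B = 1.6592 − (-1.6077) = 3.2669 ≈ 3.27.

3.27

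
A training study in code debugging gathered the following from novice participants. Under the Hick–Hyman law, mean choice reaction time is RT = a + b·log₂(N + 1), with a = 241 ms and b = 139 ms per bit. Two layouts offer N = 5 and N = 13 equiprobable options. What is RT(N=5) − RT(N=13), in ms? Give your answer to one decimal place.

RT(5) = 241 + 139·log₂(6) = 241 + 139·2.5850 = 600.3150 ms.
RT(13) = 241 + 139·log₂(14) = 241 + 139·3.8074 = 770.2286 ms.
Difference = 600.3150 − 770.2286 = -169.9136 ≈ -169.9 ms.

-169.9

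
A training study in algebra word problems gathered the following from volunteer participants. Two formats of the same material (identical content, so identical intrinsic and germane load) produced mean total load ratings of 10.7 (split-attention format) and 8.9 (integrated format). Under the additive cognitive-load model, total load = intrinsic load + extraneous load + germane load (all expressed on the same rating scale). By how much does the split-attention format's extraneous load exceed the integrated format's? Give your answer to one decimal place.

Intrinsic and germane load are equal across formats, so the difference in total load equals the difference in extraneous load.
Extraneous-load difference = 10.7 − 8.9 = 1.8.

1.8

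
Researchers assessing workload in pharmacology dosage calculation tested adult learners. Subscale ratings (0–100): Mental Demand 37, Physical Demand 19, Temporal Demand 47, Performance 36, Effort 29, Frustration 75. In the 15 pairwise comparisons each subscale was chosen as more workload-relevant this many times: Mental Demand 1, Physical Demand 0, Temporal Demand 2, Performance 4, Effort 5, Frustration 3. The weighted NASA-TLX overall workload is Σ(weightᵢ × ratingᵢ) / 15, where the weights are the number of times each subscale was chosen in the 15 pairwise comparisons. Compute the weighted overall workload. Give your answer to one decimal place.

The tallies are the weights (they sum to 15).
Weighted sum = 1·37 + 0·19 + 2·47 + 4·36 + 5·29 + 3·75
            = 37 + 0 + 94 + 144 + 145 + 225 = 645.
Overall workload = 645 / 15 = 43.0000 ≈ 43.0.

43.0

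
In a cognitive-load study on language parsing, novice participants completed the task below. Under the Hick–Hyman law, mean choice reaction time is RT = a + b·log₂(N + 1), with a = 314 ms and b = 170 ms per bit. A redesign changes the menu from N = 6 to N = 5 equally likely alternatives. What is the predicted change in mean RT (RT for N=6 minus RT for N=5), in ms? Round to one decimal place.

RT(6) = 314 + 170·log₂(7) = 314 + 170·2.8074 = 791.2580 ms.
RT(5) = 314 + 170·log₂(6) = 314 + 170·2.5850 = 753.4500 ms.
Difference = 791.2580 − 753.4500 = 37.8080 ≈ 37.8 ms.

37.8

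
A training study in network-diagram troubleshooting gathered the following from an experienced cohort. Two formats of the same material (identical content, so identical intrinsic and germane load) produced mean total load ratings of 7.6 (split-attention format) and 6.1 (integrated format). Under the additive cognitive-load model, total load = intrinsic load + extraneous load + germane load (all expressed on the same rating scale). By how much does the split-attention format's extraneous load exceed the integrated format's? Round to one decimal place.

1.5

Intrinsic and germane load are equal across formats, so the difference in total load equals the difference in extraneous load.
Extraneous-load difference = 7.6 − 6.1 = 1.5.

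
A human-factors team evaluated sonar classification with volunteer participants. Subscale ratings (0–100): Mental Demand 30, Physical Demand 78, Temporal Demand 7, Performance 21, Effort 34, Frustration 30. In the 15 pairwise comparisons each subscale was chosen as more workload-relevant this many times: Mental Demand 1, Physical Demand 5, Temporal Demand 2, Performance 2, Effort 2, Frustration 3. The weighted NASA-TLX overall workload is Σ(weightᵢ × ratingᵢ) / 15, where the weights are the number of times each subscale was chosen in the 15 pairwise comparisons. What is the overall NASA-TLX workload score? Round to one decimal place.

The tallies are the weights (they sum to 15).
Weighted sum = 1·30 + 5·78 + 2·7 + 2·21 + 2·34 + 3·30
            = 30 + 390 + 14 + 42 + 68 + 90 = 634.
Overall workload = 634 / 15 = 42.2667 ≈ 42.3.

42.3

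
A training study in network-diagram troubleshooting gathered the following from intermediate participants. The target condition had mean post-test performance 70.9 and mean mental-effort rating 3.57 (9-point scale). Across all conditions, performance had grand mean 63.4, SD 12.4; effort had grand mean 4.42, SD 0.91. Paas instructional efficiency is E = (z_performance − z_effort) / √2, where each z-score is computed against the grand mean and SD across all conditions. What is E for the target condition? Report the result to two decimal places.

z_performance = (70.9 − 63.4) / 12.4 = 7.5000 / 12.4 = 0.6048.
z_effort = (3.57 − 4.42) / 0.91 = -0.8500 / 0.91 = -0.9341.
z_P − z_E = 0.6048 − (-0.9341) = 1.5389.
E = 1.5389 / √2 = 1.5389 / 1.41421 = 1.0882 ≈ 1.09.

1.09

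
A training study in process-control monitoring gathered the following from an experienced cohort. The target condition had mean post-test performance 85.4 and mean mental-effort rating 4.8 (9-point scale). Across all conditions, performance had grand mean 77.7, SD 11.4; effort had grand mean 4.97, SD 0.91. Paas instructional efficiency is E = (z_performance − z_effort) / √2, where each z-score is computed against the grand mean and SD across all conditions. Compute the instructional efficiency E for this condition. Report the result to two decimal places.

0.61

z_performance = (85.4 − 77.7) / 11.4 = 7.7000 / 11.4 = 0.6754.
z_effort = (4.8 − 4.97) / 0.91 = -0.1700 / 0.91 = -0.1868.
z_P − z_E = 0.6754 − (-0.1868) = 0.8622.
E = 0.8622 / √2 = 0.8622 / 1.41421 = 0.6097 ≈ 0.61.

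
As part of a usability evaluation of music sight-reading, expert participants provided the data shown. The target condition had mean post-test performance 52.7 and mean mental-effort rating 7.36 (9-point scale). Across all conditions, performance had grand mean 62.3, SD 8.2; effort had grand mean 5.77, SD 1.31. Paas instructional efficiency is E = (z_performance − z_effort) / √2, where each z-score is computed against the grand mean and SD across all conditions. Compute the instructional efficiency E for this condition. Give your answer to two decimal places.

z_performance = (52.7 − 62.3) / 8.2 = -9.6000 / 8.2 = -1.1707.
z_effort = (7.36 − 5.77) / 1.31 = 1.5900 / 1.31 = 1.2137.
z_P − z_E = -1.1707 − 1.2137 = -2.3844.
E = -2.3844 / √2 = -2.3844 / 1.41421 = -1.6860 ≈ -1.69.

-1.69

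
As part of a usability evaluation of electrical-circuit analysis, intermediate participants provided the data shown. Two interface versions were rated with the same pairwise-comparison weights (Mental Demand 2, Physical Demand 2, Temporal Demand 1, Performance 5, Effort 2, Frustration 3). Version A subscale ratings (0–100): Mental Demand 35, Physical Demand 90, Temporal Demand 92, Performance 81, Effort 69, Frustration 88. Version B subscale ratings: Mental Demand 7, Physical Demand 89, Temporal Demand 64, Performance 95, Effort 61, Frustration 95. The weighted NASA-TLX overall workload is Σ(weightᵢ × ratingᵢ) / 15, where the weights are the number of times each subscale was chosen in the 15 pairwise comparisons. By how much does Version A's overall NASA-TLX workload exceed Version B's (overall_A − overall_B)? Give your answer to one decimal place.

0.7

Version A weighted sum = 2·35 + 2·90 + 1·92 + 5·81 + 2·69 + 3·88 = 70 + 180 + 92 + 405 + 138 + 264 = 1149; overall_A = 1149/15 = 76.6000.
Version B weighted sum = 2·7 + 2·89 + 1·64 + 5·95 + 2·61 + 3·95 = 14 + 178 + 64 + 475 + 122 + 285 = 1138; overall_B = 1138/15 = 75.8667.
Difference = 76.6000 − 75.8667 = 0.7333 ≈ 0.7.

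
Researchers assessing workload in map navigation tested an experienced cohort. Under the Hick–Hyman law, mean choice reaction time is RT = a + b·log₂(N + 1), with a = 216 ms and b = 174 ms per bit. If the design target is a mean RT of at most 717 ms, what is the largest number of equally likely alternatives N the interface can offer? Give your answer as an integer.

6

Set 216 + 174·log₂(N + 1) ≤ 717.
log₂(N + 1) ≤ (717 − 216) / 174 = 2.8793.
N + 1 ≤ 2^2.8793 = 7.3579.
N ≤ 6.3579, so the largest integer N is 6.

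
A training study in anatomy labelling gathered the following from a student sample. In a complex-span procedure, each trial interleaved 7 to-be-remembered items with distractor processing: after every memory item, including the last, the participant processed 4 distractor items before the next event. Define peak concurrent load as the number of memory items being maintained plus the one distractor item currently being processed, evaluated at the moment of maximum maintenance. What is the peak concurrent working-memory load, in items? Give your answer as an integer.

8

Maintenance is greatest during the distractor(s) after memory item 7: all 7 memory items are being held.
One distractor item is concurrently being processed.
Peak concurrent load = 7 + 1 = 8 items.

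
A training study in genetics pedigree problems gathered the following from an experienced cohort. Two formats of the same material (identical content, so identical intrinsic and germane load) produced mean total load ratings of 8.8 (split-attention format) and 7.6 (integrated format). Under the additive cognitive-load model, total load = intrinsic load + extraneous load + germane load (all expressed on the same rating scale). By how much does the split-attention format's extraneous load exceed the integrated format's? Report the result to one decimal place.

Intrinsic and germane load are equal across formats, so the difference in total load equals the difference in extraneous load.
Extraneous-load difference = 8.8 − 7.6 = 1.2.

1.2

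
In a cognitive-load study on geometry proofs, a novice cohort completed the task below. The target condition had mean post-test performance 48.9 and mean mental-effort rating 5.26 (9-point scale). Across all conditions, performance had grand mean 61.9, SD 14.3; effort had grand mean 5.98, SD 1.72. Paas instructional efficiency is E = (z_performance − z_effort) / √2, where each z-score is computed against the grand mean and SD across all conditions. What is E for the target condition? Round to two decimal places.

-0.35

z_performance = (48.9 − 61.9) / 14.3 = -13.0000 / 14.3 = -0.9091.
z_effort = (5.26 − 5.98) / 1.72 = -0.7200 / 1.72 = -0.4186.
z_P − z_E = -0.9091 − (-0.4186) = -0.4905.
E = -0.4905 / √2 = -0.4905 / 1.41421 = -0.3468 ≈ -0.35.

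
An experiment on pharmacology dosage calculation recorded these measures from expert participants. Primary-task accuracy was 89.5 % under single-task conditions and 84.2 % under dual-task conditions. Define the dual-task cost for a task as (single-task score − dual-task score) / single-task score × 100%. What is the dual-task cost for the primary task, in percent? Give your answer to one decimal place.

5.9

Cost = (89.5 − 84.2) / 89.5 × 100%
     = 5.3000 / 89.5 × 100% = 5.9218%.
≈ 5.9%.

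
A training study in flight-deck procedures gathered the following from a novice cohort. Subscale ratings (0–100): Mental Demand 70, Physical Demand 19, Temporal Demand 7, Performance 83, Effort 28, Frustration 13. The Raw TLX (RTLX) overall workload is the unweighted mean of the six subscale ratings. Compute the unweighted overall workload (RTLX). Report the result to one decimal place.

Sum of ratings = 70 + 19 + 7 + 83 + 28 + 13 = 220.
RTLX = 220 / 6 = 36.6667 ≈ 36.7.

36.7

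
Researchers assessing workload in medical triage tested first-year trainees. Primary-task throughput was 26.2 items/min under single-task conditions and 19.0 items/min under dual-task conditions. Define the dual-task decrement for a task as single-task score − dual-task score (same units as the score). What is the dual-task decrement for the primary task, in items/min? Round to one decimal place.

Decrement = 26.2 − 19.0 = 7.2000 items/min ≈ 7.2 items/min.

7.2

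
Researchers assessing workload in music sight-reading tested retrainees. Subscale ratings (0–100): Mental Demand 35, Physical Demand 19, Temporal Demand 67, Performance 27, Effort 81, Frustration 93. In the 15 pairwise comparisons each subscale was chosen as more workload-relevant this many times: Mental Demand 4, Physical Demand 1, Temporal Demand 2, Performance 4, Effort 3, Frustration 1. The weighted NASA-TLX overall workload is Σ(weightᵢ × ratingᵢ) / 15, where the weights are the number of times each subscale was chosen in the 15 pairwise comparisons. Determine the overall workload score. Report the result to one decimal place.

The tallies are the weights (they sum to 15).
Weighted sum = 4·35 + 1·19 + 2·67 + 4·27 + 3·81 + 1·93
            = 140 + 19 + 134 + 108 + 243 + 93 = 737.
Overall workload = 737 / 15 = 49.1333 ≈ 49.1.

49.1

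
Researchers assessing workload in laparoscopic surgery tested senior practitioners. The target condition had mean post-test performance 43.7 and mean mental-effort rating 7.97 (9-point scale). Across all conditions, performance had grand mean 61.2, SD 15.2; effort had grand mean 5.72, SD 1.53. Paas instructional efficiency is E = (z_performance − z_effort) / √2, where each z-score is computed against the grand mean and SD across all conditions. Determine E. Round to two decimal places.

z_performance = (43.7 − 61.2) / 15.2 = -17.5000 / 15.2 = -1.1513.
z_effort = (7.97 − 5.72) / 1.53 = 2.2500 / 1.53 = 1.4706.
z_P − z_E = -1.1513 − 1.4706 = -2.6219.
E = -2.6219 / √2 = -2.6219 / 1.41421 = -1.8540 ≈ -1.85.

-1.85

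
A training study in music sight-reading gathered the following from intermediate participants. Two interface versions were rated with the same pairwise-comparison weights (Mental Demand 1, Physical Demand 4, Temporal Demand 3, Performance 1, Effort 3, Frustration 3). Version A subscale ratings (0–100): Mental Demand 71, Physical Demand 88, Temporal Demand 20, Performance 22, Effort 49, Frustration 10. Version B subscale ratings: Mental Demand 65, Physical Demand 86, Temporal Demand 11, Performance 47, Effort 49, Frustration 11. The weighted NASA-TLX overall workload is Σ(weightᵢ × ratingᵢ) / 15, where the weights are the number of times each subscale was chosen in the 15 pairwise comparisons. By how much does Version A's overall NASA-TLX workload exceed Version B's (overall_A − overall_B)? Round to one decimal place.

0.9

Version A weighted sum = 1·71 + 4·88 + 3·20 + 1·22 + 3·49 + 3·10 = 71 + 352 + 60 + 22 + 147 + 30 = 682; overall_A = 682/15 = 45.4667.
Version B weighted sum = 1·65 + 4·86 + 3·11 + 1·47 + 3·49 + 3·11 = 65 + 344 + 33 + 47 + 147 + 33 = 669; overall_B = 669/15 = 44.6000.
Difference = 45.4667 − 44.6000 = 0.8667 ≈ 0.9.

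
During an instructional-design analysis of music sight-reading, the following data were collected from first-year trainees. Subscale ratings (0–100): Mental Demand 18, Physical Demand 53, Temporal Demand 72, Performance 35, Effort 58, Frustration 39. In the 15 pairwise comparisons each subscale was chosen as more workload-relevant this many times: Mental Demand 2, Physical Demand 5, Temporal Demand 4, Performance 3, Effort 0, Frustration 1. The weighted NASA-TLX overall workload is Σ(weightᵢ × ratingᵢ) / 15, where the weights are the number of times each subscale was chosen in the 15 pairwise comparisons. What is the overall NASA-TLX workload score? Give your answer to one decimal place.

48.9

The tallies are the weights (they sum to 15).
Weighted sum = 2·18 + 5·53 + 4·72 + 3·35 + 0·58 + 1·39
            = 36 + 265 + 288 + 105 + 0 + 39 = 733.
Overall workload = 733 / 15 = 48.8667 ≈ 48.9.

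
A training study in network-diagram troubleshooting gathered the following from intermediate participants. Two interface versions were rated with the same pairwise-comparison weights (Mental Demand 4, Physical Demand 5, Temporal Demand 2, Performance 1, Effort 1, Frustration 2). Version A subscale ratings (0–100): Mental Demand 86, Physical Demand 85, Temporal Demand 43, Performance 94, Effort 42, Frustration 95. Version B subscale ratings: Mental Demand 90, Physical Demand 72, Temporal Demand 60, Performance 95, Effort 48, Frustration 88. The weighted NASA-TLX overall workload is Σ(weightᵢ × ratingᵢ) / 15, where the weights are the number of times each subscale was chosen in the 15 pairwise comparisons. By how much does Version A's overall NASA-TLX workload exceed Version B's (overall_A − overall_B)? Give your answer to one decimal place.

1.5

Version A weighted sum = 4·86 + 5·85 + 2·43 + 1·94 + 1·42 + 2·95 = 344 + 425 + 86 + 94 + 42 + 190 = 1181; overall_A = 1181/15 = 78.7333.
Version B weighted sum = 4·90 + 5·72 + 2·60 + 1·95 + 1·48 + 2·88 = 360 + 360 + 120 + 95 + 48 + 176 = 1159; overall_B = 1159/15 = 77.2667.
Difference = 78.7333 − 77.2667 = 1.4666 ≈ 1.5.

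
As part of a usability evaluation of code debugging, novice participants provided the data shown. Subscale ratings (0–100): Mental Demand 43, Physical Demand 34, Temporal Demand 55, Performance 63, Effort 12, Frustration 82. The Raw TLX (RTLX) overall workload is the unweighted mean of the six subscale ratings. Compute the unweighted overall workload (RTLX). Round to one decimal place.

48.2

Sum of ratings = 43 + 34 + 55 + 63 + 12 + 82 = 289.
RTLX = 289 / 6 = 48.1667 ≈ 48.2.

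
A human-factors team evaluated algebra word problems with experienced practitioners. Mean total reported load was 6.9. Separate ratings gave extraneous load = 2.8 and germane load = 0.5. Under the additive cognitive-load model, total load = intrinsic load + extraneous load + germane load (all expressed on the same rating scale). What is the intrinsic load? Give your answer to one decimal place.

3.6

intrinsic load = total − extraneous − germane
             = 6.9 − 2.8 − 0.5 = 3.6.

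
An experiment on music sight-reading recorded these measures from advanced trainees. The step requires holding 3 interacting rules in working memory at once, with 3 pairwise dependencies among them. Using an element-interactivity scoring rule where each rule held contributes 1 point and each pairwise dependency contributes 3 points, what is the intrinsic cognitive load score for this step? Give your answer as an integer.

Element contribution: 3 × 1 = 3.
Interaction contribution: 3 × 3 = 9.
Intrinsic load = 3 + 9 = 12.

12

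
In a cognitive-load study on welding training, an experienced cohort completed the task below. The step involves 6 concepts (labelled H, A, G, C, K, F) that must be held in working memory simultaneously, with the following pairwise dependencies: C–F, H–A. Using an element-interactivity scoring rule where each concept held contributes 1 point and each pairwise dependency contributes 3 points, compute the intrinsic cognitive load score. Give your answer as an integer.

Count of concepts held simultaneously: 6.
Count of pairwise dependencies listed: 2.
Element contribution: 6 × 1 = 6.
Interaction contribution: 2 × 3 = 6.
Intrinsic load = 6 + 6 = 12.

12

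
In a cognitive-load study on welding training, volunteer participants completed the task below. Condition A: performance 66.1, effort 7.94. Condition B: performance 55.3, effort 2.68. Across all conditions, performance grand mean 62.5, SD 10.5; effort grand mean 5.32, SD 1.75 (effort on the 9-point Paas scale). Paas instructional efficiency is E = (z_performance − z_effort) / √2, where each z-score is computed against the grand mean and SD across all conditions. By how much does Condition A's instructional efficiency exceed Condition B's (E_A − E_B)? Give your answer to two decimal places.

Condition A: z_P = (66.1 − 62.5)/10.5 = 0.3429; z_E = (7.94 − 5.32)/1.75 = 1.4971; E_A = (0.3429 − 1.4971)/√2 = -0.8161.
Condition B: z_P = (55.3 − 62.5)/10.5 = -0.6857; z_E = (2.68 − 5.32)/1.75 = -1.5086; E_B = (-0.6857 − (-1.5086))/√2 = 0.5819.
E_A − E_B = -0.8161 − 0.5819 = -1.3980 ≈ -1.40.

-1.40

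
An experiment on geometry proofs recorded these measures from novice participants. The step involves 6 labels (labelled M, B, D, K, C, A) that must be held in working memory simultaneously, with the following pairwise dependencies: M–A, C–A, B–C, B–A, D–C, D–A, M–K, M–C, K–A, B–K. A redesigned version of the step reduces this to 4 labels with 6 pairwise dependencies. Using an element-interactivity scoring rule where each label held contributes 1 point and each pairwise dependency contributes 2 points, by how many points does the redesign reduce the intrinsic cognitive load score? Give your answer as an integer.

10

Original: 6 × 1 + 10 × 2 = 6 + 20 = 26.
Redesigned: 4 × 1 + 6 × 2 = 4 + 12 = 16.
Reduction = 26 − 16 = 10.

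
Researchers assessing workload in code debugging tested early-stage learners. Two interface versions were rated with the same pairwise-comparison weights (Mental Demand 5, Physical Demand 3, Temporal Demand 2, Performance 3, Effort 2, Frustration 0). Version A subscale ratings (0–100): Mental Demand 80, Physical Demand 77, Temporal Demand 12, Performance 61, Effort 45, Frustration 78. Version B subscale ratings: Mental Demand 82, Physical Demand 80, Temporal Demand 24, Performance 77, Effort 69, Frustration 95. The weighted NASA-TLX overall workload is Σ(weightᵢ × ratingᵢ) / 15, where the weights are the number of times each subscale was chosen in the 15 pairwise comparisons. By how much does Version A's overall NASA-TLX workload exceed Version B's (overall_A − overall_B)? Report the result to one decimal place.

Version A weighted sum = 5·80 + 3·77 + 2·12 + 3·61 + 2·45 + 0·78 = 400 + 231 + 24 + 183 + 90 + 0 = 928; overall_A = 928/15 = 61.8667.
Version B weighted sum = 5·82 + 3·80 + 2·24 + 3·77 + 2·69 + 0·95 = 410 + 240 + 48 + 231 + 138 + 0 = 1067; overall_B = 1067/15 = 71.1333.
Difference = 61.8667 − 71.1333 = -9.2666 ≈ -9.3.

-9.3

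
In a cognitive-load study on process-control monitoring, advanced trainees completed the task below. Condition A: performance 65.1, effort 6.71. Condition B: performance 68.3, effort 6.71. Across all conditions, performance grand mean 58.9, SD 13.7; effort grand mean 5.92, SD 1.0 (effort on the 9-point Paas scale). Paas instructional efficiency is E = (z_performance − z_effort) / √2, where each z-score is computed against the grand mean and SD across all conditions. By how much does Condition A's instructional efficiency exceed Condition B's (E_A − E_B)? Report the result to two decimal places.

Condition A: z_P = (65.1 − 58.9)/13.7 = 0.4526; z_E = (6.71 − 5.92)/1.0 = 0.7900; E_A = (0.4526 − 0.7900)/√2 = -0.2386.
Condition B: z_P = (68.3 − 58.9)/13.7 = 0.6861; z_E = (6.71 − 5.92)/1.0 = 0.7900; E_B = (0.6861 − 0.7900)/√2 = -0.0735.
E_A − E_B = -0.2386 − (-0.0735) = -0.1651 ≈ -0.17.

-0.17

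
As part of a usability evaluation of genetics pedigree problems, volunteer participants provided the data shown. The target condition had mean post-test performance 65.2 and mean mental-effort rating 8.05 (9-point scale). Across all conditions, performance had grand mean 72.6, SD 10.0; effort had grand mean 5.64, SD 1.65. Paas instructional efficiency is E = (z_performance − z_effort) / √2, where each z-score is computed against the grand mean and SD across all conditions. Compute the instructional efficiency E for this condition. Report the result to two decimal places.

-1.56

z_performance = (65.2 − 72.6) / 10.0 = -7.4000 / 10.0 = -0.7400.
z_effort = (8.05 − 5.64) / 1.65 = 2.4100 / 1.65 = 1.4606.
z_P − z_E = -0.7400 − 1.4606 = -2.2006.
E = -2.2006 / √2 = -2.2006 / 1.41421 = -1.5561 ≈ -1.56.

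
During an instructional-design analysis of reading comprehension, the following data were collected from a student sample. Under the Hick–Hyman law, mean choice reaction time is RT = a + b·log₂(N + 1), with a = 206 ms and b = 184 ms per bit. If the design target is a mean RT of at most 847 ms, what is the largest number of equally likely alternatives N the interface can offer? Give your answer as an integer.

10

Set 206 + 184·log₂(N + 1) ≤ 847.
log₂(N + 1) ≤ (847 − 206) / 184 = 3.4837.
N + 1 ≤ 2^3.4837 = 11.1866.
N ≤ 10.1866, so the largest integer N is 10.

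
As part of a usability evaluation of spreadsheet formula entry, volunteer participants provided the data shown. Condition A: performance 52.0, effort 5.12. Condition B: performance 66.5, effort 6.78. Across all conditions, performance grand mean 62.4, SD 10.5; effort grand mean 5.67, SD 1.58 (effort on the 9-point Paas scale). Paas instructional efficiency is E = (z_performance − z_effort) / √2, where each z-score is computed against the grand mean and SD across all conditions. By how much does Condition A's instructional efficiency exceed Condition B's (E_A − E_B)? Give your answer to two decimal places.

Condition A: z_P = (52.0 − 62.4)/10.5 = -0.9905; z_E = (5.12 − 5.67)/1.58 = -0.3481; E_A = (-0.9905 − (-0.3481))/√2 = -0.4542.
Condition B: z_P = (66.5 − 62.4)/10.5 = 0.3905; z_E = (6.78 − 5.67)/1.58 = 0.7025; E_B = (0.3905 − 0.7025)/√2 = -0.2206.
E_A − E_B = -0.4542 − (-0.2206) = -0.2336 ≈ -0.23.

-0.23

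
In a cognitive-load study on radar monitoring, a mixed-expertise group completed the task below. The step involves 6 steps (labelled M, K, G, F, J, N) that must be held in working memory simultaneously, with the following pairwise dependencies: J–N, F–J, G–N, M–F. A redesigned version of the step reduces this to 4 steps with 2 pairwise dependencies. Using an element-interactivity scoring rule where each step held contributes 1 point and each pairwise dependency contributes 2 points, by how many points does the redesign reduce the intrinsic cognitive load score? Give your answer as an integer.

Original: 6 × 1 + 4 × 2 = 6 + 8 = 14.
Redesigned: 4 × 1 + 2 × 2 = 4 + 4 = 8.
Reduction = 14 − 8 = 6.

6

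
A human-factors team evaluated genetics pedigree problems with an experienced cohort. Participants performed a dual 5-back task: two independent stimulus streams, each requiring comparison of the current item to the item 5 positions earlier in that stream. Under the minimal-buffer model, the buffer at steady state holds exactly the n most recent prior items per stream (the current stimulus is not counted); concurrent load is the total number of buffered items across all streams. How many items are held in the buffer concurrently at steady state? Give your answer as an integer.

10

Each stream's buffer holds its 5 most recent prior items.
Two independent streams: 2 × 5 = 10 buffered items at steady state.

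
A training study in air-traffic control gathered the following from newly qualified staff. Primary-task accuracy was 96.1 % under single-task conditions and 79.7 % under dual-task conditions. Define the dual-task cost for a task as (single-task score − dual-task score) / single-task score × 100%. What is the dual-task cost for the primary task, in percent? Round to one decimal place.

17.1

Cost = (96.1 − 79.7) / 96.1 × 100%
     = 16.4000 / 96.1 × 100% = 17.0656%.
≈ 17.1%.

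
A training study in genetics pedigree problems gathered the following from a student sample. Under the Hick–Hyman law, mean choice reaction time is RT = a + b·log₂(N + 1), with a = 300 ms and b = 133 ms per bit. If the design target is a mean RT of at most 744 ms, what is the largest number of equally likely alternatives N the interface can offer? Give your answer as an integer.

Set 300 + 133·log₂(N + 1) ≤ 744.
log₂(N + 1) ≤ (744 − 300) / 133 = 3.3383.
N + 1 ≤ 2^3.3383 = 10.1141.
N ≤ 9.1141, so the largest integer N is 9.

9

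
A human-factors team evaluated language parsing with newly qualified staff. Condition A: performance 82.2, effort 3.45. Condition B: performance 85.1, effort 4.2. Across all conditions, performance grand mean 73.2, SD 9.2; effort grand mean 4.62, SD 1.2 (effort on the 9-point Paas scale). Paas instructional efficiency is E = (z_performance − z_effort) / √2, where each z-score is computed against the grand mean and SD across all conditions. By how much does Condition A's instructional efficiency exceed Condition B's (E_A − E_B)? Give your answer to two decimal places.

Condition A: z_P = (82.2 − 73.2)/9.2 = 0.9783; z_E = (3.45 − 4.62)/1.2 = -0.9750; E_A = (0.9783 − (-0.9750))/√2 = 1.3812.
Condition B: z_P = (85.1 − 73.2)/9.2 = 1.2935; z_E = (4.2 − 4.62)/1.2 = -0.3500; E_B = (1.2935 − (-0.3500))/√2 = 1.1621.
E_A − E_B = 1.3812 − 1.1621 = 0.2191 ≈ 0.22.

0.22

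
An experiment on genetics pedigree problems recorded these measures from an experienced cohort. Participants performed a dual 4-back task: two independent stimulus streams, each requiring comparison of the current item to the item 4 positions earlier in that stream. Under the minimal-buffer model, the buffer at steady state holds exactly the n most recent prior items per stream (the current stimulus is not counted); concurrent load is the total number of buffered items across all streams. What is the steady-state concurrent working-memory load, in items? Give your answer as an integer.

Each stream's buffer holds its 4 most recent prior items.
Two independent streams: 2 × 4 = 8 buffered items at steady state.

8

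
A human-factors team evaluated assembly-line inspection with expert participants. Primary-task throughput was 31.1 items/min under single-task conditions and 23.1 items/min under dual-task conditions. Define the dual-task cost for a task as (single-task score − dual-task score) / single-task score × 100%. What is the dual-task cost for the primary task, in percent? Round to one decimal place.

Cost = (31.1 − 23.1) / 31.1 × 100%
     = 8.0000 / 31.1 × 100% = 25.7235%.
≈ 25.7%.

25.7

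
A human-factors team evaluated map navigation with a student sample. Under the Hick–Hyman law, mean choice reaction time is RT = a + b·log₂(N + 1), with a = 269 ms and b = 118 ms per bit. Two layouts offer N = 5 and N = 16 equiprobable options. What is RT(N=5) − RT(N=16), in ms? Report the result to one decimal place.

RT(5) = 269 + 118·log₂(6) = 269 + 118·2.5850 = 574.0300 ms.
RT(16) = 269 + 118·log₂(17) = 269 + 118·4.0875 = 751.3250 ms.
Difference = 574.0300 − 751.3250 = -177.2950 ≈ -177.3 ms.

-177.3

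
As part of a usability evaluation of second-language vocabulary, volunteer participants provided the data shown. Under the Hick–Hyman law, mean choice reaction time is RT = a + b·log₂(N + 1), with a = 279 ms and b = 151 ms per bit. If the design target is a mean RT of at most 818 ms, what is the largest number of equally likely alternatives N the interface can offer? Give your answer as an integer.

10

Set 279 + 151·log₂(N + 1) ≤ 818.
log₂(N + 1) ≤ (818 − 279) / 151 = 3.5695.
N + 1 ≤ 2^3.5695 = 11.8721.
N ≤ 10.8721, so the largest integer N is 10.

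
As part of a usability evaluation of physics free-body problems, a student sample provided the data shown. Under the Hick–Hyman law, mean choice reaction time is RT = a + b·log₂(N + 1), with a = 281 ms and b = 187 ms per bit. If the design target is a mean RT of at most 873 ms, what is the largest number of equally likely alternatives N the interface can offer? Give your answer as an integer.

7

Set 281 + 187·log₂(N + 1) ≤ 873.
log₂(N + 1) ≤ (873 − 281) / 187 = 3.1658.
N + 1 ≤ 2^3.1658 = 8.9743.
N ≤ 7.9743, so the largest integer N is 7.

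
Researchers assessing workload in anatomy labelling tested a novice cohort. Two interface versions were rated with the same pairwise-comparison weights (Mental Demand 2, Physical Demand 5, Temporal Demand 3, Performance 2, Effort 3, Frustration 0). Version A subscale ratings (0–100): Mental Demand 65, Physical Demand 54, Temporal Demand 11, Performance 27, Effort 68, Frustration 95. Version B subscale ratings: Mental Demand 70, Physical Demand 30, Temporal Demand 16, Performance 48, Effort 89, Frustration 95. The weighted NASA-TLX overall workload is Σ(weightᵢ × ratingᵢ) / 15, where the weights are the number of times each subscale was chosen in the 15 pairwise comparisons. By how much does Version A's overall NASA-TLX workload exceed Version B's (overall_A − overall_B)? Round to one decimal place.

Version A weighted sum = 2·65 + 5·54 + 3·11 + 2·27 + 3·68 + 0·95 = 130 + 270 + 33 + 54 + 204 + 0 = 691; overall_A = 691/15 = 46.0667.
Version B weighted sum = 2·70 + 5·30 + 3·16 + 2·48 + 3·89 + 0·95 = 140 + 150 + 48 + 96 + 267 + 0 = 701; overall_B = 701/15 = 46.7333.
Difference = 46.0667 − 46.7333 = -0.6666 ≈ -0.7.

-0.7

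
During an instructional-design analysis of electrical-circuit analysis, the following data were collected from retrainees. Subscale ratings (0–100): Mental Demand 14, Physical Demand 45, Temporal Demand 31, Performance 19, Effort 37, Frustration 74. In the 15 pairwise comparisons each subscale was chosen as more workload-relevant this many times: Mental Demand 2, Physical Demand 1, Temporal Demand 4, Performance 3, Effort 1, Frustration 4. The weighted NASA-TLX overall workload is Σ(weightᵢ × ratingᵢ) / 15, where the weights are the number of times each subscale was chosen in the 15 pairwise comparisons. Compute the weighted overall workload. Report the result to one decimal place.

The tallies are the weights (they sum to 15).
Weighted sum = 2·14 + 1·45 + 4·31 + 3·19 + 1·37 + 4·74
            = 28 + 45 + 124 + 57 + 37 + 296 = 587.
Overall workload = 587 / 15 = 39.1333 ≈ 39.1.

39.1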